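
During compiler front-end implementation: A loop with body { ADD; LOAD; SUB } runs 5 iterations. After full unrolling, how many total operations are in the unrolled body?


Loop body operations: ADD, LOAD, SUB (3 ops per iteration)
Unrolling 5 iterations:
  Iteration 1: ADD, LOAD, SUB (3 ops)
  Iteration 2: ADD, LOAD, SUB (3 ops)
  Iteration 3: ADD, LOAD, SUB (3 ops)
  Iteration 4: ADD, LOAD, SUB (3 ops)
  Iteration 5: ADD, LOAD, SUB (3 ops)
Total: 5 iterations * 3 ops/iter = 15 operations

15


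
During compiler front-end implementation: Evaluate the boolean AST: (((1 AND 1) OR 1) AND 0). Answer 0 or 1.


Step 1: Evaluate inner node
  1 AND 1 = 1
Step 2: Evaluate next node
  1 OR 1 = 1
Step 3: Evaluate root node
  1 AND 0 = 0

0


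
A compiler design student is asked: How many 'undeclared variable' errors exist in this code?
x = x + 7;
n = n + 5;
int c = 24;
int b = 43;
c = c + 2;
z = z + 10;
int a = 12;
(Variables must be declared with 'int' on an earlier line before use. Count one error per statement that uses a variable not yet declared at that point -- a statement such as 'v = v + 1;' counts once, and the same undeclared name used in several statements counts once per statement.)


Scanning code line by line:
  Line 1: use 'x' -> ERROR (undeclared)
  Line 2: use 'n' -> ERROR (undeclared)
  Line 3: declare 'c' -> declared = ['c']
  Line 4: declare 'b' -> declared = ['b', 'c']
  Line 5: use 'c' -> OK (declared)
  Line 6: use 'z' -> ERROR (undeclared)
  Line 7: declare 'a' -> declared = ['a', 'b', 'c']
Total undeclared variable errors: 3

3


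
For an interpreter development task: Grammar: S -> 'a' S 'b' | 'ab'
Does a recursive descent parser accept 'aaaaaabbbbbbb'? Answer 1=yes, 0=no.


Grammar accepts strings of the form a^n b^n (n >= 1)
Word: 'aaaaaabbbbbbb'
Counting: 6 a's and 7 b's
Check: 6 == 7? No
Mismatch: a-count != b-count
Rejected

0


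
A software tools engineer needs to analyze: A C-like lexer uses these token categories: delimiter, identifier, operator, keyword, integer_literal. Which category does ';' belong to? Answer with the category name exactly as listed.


Token: ';'
Checking categories:
  identifier: no
  integer_literal: no
  operator: no
  keyword: no
  delimiter: YES
Category: delimiter

delimiter


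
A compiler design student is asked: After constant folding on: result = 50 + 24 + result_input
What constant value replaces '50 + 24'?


Identifying constant sub-expression:
  Original: result = 50 + 24 + result_input
  50 and 24 are both compile-time constants
  Evaluating: 50 + 24 = 74
  After folding: result = 74 + result_input

74


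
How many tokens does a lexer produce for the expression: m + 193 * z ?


Scanning 'm + 193 * z'
Token 1: 'm' -> identifier
Token 2: '+' -> operator
Token 3: '193' -> integer_literal
Token 4: '*' -> operator
Token 5: 'z' -> identifier
Total tokens: 5

5


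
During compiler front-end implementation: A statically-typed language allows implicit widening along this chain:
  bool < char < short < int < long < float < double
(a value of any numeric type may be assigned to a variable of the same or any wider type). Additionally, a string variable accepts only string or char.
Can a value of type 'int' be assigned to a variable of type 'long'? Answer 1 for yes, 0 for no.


Target variable type: long
Source value type: int
Numeric ranks: int=3, long=4
Widening allowed iff rank(source) <= rank(target): 3 <= 4? Yes
Result: 1

1


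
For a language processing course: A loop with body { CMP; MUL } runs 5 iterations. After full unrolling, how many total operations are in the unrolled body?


Loop body operations: CMP, MUL (2 ops per iteration)
Unrolling 5 iterations:
  Iteration 1: CMP, MUL (2 ops)
  Iteration 2: CMP, MUL (2 ops)
  Iteration 3: CMP, MUL (2 ops)
  Iteration 4: CMP, MUL (2 ops)
  Iteration 5: CMP, MUL (2 ops)
Total: 5 iterations * 2 ops/iter = 10 operations

10


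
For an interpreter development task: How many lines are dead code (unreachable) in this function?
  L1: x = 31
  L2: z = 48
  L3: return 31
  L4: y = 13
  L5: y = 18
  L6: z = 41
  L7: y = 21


Analyzing control flow:
  L1: reachable (before return)
  L2: reachable (before return)
  L3: reachable (return statement)
  L4: DEAD (after return at L3)
  L5: DEAD (after return at L3)
  L6: DEAD (after return at L3)
  L7: DEAD (after return at L3)
Return at L3, total lines = 7
Dead lines: L4 through L7
Count: 4

4


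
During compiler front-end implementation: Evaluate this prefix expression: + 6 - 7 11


Parsing prefix expression: + 6 - 7 11
Step 1: Innermost operation '- 7 11'
  7 - 11 = -4
Step 2: Outer operation '+ 6 [-4]'
  6 + -4 = 2

2


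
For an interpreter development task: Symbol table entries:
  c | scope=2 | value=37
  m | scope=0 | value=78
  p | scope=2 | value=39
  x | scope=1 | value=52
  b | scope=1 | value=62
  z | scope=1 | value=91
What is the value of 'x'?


Searching symbol table for 'x':
  c | scope=2 | value=37
  m | scope=0 | value=78
  p | scope=2 | value=39
  x | scope=1 | value=52 <- MATCH
  b | scope=1 | value=62
  z | scope=1 | value=91
Found 'x' at scope 1 with value 52

52


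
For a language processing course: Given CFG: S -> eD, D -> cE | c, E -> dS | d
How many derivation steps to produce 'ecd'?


Grammar: S -> eD, D -> cE | c, E -> dS | d
Deriving 'ecd':
Step 1: S -> eD => eD
Step 2: D -> cE => ecE
Step 3: E -> d => ecd
Total derivation steps: 3

3


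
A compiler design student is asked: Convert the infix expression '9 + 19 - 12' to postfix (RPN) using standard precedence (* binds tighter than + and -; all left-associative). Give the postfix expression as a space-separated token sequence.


Applying the shunting-yard algorithm:
  Operand 9 -> output
  Push '+' onto operator stack -> op-stack: [+]
  Operand 19 -> output
  See '-' (prec 1); top '+' (prec 1) >= it -> pop '+' to output
  Push '-' onto operator stack -> op-stack: [-]
  Operand 12 -> output
  End of input: pop '-' to output
Postfix result: 9 19 + 12 -

9 19 + 12 -


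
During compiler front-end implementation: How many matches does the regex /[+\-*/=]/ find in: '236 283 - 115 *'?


Pattern: /[+\-*/=]/ (operators)
Input: '236 283 - 115 *'
Scanning for matches:
  Match 1: '-'
  Match 2: '*'
Total matches: 2

2


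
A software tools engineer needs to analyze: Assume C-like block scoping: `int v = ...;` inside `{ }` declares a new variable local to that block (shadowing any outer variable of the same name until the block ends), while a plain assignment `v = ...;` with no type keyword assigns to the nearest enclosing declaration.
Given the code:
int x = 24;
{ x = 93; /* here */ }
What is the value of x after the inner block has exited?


Analyzing scoping rules:
Outer scope: declares x = 24
Inner block: 'x = 93;' has no type keyword, so it is an assignment to the outer x (no shadowing)
The assignment changed the outer variable itself, so the new value persists after the block -> 93
Result: 93

93


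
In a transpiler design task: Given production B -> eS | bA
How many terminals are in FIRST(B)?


Production: B -> eS | bA
Examining each alternative for leading terminals:
  B -> eS : first terminal = 'e'
  B -> bA : first terminal = 'b'
FIRST(B) = {b, e}
Count: 2

2


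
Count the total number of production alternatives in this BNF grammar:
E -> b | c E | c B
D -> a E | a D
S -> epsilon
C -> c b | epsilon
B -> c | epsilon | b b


Counting alternatives per rule:
  E: 3 alternative(s)
  D: 2 alternative(s)
  S: 1 alternative(s)
  C: 2 alternative(s)
  B: 3 alternative(s)
Sum: 3 + 2 + 1 + 2 + 3 = 11

11


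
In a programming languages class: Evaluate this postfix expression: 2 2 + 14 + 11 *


Processing tokens left to right:
Push 2, Push 2
Pop 2 and 2, compute 2 + 2 = 4, push 4
Push 14
Pop 4 and 14, compute 4 + 14 = 18, push 18
Push 11
Pop 18 and 11, compute 18 * 11 = 198, push 198
Stack result: 198

198


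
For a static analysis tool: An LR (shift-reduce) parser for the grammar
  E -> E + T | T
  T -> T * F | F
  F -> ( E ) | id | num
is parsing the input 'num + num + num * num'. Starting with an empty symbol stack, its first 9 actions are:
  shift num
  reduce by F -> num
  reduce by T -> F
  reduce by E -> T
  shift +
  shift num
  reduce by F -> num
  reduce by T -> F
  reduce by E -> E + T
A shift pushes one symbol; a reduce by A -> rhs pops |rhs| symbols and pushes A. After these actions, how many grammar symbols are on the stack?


Tracking the symbol stack through each action:
  Action 1: shift 'num' : push -> stack = [num] (size 1)
  Action 2: reduce by F -> num : pop 1, push F -> stack = [F] (size 1)
  Action 3: reduce by T -> F : pop 1, push T -> stack = [T] (size 1)
  Action 4: reduce by E -> T : pop 1, push E -> stack = [E] (size 1)
  Action 5: shift '+' : push -> stack = [E, +] (size 2)
  Action 6: shift 'num' : push -> stack = [E, +, num] (size 3)
  Action 7: reduce by F -> num : pop 1, push F -> stack = [E, +, F] (size 3)
  Action 8: reduce by T -> F : pop 1, push T -> stack = [E, +, T] (size 3)
  Action 9: reduce by E -> E + T : pop 3, push E -> stack = [E] (size 1)
Final stack size: 1

1


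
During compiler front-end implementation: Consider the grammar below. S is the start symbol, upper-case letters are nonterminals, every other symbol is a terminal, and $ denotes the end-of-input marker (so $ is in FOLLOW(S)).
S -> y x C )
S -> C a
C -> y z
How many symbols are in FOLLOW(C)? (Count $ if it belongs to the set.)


S is the start symbol and does not occur in any rule body, so FOLLOW(S) = {$}.
Examining every occurrence of C in a rule body:
  S -> y x C ) : C is followed by terminal ')' -> add ')'
  S -> C a : C is followed by terminal 'a' -> add 'a'
  C -> y z : C does not occur in the body -> contributes nothing
FOLLOW(C) = {), a}
Count: 2

2


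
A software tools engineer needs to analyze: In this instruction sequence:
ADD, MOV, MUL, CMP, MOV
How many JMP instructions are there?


Scanning instruction sequence for JMP:
  Position 1: ADD
  Position 2: MOV
  Position 3: MUL
  Position 4: CMP
  Position 5: MOV
Matches at positions: []
Total JMP count: 0

0


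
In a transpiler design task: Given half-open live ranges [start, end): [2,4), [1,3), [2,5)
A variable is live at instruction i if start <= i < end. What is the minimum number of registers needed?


Live ranges:
  Var0: [2, 4)
  Var1: [1, 3)
  Var2: [2, 5)
Sweep-line events (position, delta, active):
  pos=1 start -> active=1
  pos=2 start -> active=2
  pos=2 start -> active=3
  pos=3 end -> active=2
  pos=4 end -> active=1
  pos=5 end -> active=0
Maximum simultaneous active: 3
Minimum registers needed: 3

3


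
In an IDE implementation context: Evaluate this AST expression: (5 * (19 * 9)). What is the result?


Expression: (5 * (19 * 9))
Evaluating step by step:
  19 * 9 = 171
  5 * 171 = 855
Result: 855

855


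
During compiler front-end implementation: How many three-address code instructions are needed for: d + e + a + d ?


Expression: d + e + a + d
Generating three-address code (respecting * over +/- precedence):
  Instruction 1: t1 = d + e
  Instruction 2: t2 = t1 + a
  Instruction 3: t3 = t2 + d
Total instructions: 3

3


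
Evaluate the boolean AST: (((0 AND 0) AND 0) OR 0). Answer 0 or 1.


Step 1: Evaluate inner node
  0 AND 0 = 0
Step 2: Evaluate next node
  0 AND 0 = 0
Step 3: Evaluate root node
  0 OR 0 = 0

0


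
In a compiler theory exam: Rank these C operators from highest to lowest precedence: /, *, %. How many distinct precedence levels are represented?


Looking up precedence for each operator:
  / -> precedence 6
  * -> precedence 6
  % -> precedence 6
Sorted highest to lowest: /, *, %
Distinct precedence values: [6]
Number of distinct levels: 1

1


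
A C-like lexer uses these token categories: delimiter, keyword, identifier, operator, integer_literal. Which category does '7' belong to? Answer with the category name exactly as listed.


Token: '7'
Checking categories:
  identifier: no
  integer_literal: YES
  operator: no
  keyword: no
  delimiter: no
Category: integer_literal

integer_literal


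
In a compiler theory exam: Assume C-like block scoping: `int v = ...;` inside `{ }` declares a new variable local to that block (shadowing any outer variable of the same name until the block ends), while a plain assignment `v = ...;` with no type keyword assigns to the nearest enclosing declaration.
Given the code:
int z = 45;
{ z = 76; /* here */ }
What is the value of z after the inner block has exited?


Analyzing scoping rules:
Outer scope: declares z = 45
Inner block: 'z = 76;' has no type keyword, so it is an assignment to the outer z (no shadowing)
The assignment changed the outer variable itself, so the new value persists after the block -> 76
Result: 76

76


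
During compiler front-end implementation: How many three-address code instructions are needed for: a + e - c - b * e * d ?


Expression: a + e - c - b * e * d
Generating three-address code (respecting * over +/- precedence):
  Instruction 1: t1 = b * e
  Instruction 2: t2 = t1 * d
  Instruction 3: t3 = a + e
  Instruction 4: t4 = t3 - c
  Instruction 5: t5 = t4 - t2
Total instructions: 5

5


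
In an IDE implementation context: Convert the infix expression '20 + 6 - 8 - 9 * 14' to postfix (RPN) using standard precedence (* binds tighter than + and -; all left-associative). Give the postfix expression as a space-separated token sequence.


Applying the shunting-yard algorithm:
  Operand 20 -> output
  Push '+' onto operator stack -> op-stack: [+]
  Operand 6 -> output
  See '-' (prec 1); top '+' (prec 1) >= it -> pop '+' to output
  Push '-' onto operator stack -> op-stack: [-]
  Operand 8 -> output
  See '-' (prec 1); top '-' (prec 1) >= it -> pop '-' to output
  Push '-' onto operator stack -> op-stack: [-]
  Operand 9 -> output
  Push '*' onto operator stack -> op-stack: [-, *]
  Operand 14 -> output
  End of input: pop '*' to output
  End of input: pop '-' to output
Postfix result: 20 6 + 8 - 9 14 * -

20 6 + 8 - 9 14 * -


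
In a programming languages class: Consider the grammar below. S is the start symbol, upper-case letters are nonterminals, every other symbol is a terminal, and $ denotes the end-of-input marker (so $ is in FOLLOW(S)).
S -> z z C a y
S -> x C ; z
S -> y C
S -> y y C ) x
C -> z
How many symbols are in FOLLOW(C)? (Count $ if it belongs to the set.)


S is the start symbol and does not occur in any rule body, so FOLLOW(S) = {$}.
Examining every occurrence of C in a rule body:
  S -> z z C a y : C is followed by terminal 'a' -> add 'a'
  S -> x C ; z : C is followed by terminal ';' -> add ';'
  S -> y C : C is at the right end -> add FOLLOW(S) = {$}
  S -> y y C ) x : C is followed by terminal ')' -> add ')'
  C -> z : C does not occur in the body -> contributes nothing
FOLLOW(C) = {), ;, a, $}
Count: 4

4


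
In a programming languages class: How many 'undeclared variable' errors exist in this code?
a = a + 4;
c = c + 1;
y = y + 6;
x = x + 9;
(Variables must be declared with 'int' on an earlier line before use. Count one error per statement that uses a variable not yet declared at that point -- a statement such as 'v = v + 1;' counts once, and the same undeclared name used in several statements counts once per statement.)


Scanning code line by line:
  Line 1: use 'a' -> ERROR (undeclared)
  Line 2: use 'c' -> ERROR (undeclared)
  Line 3: use 'y' -> ERROR (undeclared)
  Line 4: use 'x' -> ERROR (undeclared)
Total undeclared variable errors: 4

4


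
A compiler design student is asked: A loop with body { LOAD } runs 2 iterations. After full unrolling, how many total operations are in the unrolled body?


Loop body operations: LOAD (1 op per iteration)
Unrolling 2 iterations:
  Iteration 1: LOAD (1 ops)
  Iteration 2: LOAD (1 ops)
Total: 2 iterations * 1 ops/iter = 2 operations

2


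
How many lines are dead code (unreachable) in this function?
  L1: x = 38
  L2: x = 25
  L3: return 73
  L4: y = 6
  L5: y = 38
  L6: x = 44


Analyzing control flow:
  L1: reachable (before return)
  L2: reachable (before return)
  L3: reachable (return statement)
  L4: DEAD (after return at L3)
  L5: DEAD (after return at L3)
  L6: DEAD (after return at L3)
Return at L3, total lines = 6
Dead lines: L4 through L6
Count: 3

3


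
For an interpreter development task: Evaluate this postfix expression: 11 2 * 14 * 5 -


Processing tokens left to right:
Push 11, Push 2
Pop 11 and 2, compute 11 * 2 = 22, push 22
Push 14
Pop 22 and 14, compute 22 * 14 = 308, push 308
Push 5
Pop 308 and 5, compute 308 - 5 = 303, push 303
Stack result: 303

303


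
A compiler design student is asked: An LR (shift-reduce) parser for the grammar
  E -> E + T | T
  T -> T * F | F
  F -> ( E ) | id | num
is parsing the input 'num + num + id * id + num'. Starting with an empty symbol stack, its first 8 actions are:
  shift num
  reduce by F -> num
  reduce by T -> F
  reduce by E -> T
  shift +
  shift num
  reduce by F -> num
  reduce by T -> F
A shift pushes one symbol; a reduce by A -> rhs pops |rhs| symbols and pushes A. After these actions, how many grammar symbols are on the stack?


Tracking the symbol stack through each action:
  Action 1: shift 'num' : push -> stack = [num] (size 1)
  Action 2: reduce by F -> num : pop 1, push F -> stack = [F] (size 1)
  Action 3: reduce by T -> F : pop 1, push T -> stack = [T] (size 1)
  Action 4: reduce by E -> T : pop 1, push E -> stack = [E] (size 1)
  Action 5: shift '+' : push -> stack = [E, +] (size 2)
  Action 6: shift 'num' : push -> stack = [E, +, num] (size 3)
  Action 7: reduce by F -> num : pop 1, push F -> stack = [E, +, F] (size 3)
  Action 8: reduce by T -> F : pop 1, push T -> stack = [E, +, T] (size 3)
Final stack size: 3

3


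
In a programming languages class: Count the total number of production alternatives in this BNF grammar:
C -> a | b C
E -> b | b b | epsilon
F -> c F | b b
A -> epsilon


Counting alternatives per rule:
  C: 2 alternative(s)
  E: 3 alternative(s)
  F: 2 alternative(s)
  A: 1 alternative(s)
Sum: 2 + 3 + 2 + 1 = 8

8


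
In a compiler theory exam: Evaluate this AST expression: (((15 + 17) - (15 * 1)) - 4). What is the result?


Expression: (((15 + 17) - (15 * 1)) - 4)
Evaluating step by step:
  15 + 17 = 32
  15 * 1 = 15
  32 - 15 = 17
  17 - 4 = 13
Result: 13

13


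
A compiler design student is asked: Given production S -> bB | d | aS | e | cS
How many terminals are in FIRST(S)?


Production: S -> bB | d | aS | e | cS
Examining each alternative for leading terminals:
  S -> bB : first terminal = 'b'
  S -> d : first terminal = 'd'
  S -> aS : first terminal = 'a'
  S -> e : first terminal = 'e'
  S -> cS : first terminal = 'c'
FIRST(S) = {a, b, c, d, e}
Count: 5

5


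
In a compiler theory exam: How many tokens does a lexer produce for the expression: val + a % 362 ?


Scanning 'val + a % 362'
Token 1: 'val' -> identifier
Token 2: '+' -> operator
Token 3: 'a' -> identifier
Token 4: '%' -> operator
Token 5: '362' -> integer_literal
Total tokens: 5

5


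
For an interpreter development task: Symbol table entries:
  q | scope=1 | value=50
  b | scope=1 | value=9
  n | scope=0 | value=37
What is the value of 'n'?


Searching symbol table for 'n':
  q | scope=1 | value=50
  b | scope=1 | value=9
  n | scope=0 | value=37 <- MATCH
Found 'n' at scope 0 with value 37

37


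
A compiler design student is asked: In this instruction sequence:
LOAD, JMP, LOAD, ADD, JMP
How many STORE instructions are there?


Scanning instruction sequence for STORE:
  Position 1: LOAD
  Position 2: JMP
  Position 3: LOAD
  Position 4: ADD
  Position 5: JMP
Matches at positions: []
Total STORE count: 0

0


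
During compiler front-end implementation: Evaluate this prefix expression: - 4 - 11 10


Parsing prefix expression: - 4 - 11 10
Step 1: Innermost operation '- 11 10'
  11 - 10 = 1
Step 2: Outer operation '- 4 [1]'
  4 - 1 = 3

3


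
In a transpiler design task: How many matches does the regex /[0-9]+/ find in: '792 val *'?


Pattern: /[0-9]+/ (int literals)
Input: '792 val *'
Scanning for matches:
  Match 1: '792'
Total matches: 1

1


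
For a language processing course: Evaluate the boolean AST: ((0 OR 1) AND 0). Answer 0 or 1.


Step 1: Evaluate inner node
  0 OR 1 = 1
Step 2: Evaluate root node
  1 AND 0 = 0

0


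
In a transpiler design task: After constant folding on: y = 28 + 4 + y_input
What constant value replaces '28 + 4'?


Identifying constant sub-expression:
  Original: y = 28 + 4 + y_input
  28 and 4 are both compile-time constants
  Evaluating: 28 + 4 = 32
  After folding: y = 32 + y_input

32


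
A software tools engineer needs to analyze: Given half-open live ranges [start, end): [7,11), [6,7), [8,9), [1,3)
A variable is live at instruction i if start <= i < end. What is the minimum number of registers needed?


Live ranges:
  Var0: [7, 11)
  Var1: [6, 7)
  Var2: [8, 9)
  Var3: [1, 3)
Sweep-line events (position, delta, active):
  pos=1 start -> active=1
  pos=3 end -> active=0
  pos=6 start -> active=1
  pos=7 end -> active=0
  pos=7 start -> active=1
  pos=8 start -> active=2
  pos=9 end -> active=1
  pos=11 end -> active=0
Maximum simultaneous active: 2
Minimum registers needed: 2

2


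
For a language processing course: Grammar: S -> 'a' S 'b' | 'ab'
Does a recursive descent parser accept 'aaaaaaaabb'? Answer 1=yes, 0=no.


Grammar accepts strings of the form a^n b^n (n >= 1)
Word: 'aaaaaaaabb'
Counting: 8 a's and 2 b's
Check: 8 == 2? No
Mismatch: a-count != b-count
Rejected

0


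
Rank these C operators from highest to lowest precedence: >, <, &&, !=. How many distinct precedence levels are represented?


Looking up precedence for each operator:
  > -> precedence 4
  < -> precedence 4
  && -> precedence 2
  != -> precedence 3
Sorted highest to lowest: >, <, !=, &&
Distinct precedence values: [4, 3, 2]
Number of distinct levels: 3

3


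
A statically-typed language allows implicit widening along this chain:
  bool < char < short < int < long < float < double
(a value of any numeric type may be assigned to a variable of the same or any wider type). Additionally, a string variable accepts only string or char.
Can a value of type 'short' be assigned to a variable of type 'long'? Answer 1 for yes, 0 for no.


Target variable type: long
Source value type: short
Numeric ranks: short=2, long=4
Widening allowed iff rank(source) <= rank(target): 2 <= 4? Yes
Result: 1

1


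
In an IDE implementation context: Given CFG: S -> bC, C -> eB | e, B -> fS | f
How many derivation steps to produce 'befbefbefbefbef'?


Grammar: S -> bC, C -> eB | e, B -> fS | f
Deriving 'befbefbefbefbef':
Step 1: S -> bC => bC
Step 2: C -> eB => beB
Step 3: B -> fS => befS
Step 4: S -> bC => befbC
Step 5: C -> eB => befbeB
Step 6: B -> fS => befbefS
Step 7: S -> bC => befbefbC
Step 8: C -> eB => befbefbeB
Step 9: B -> fS => befbefbefS
Step 10: S -> bC => befbefbefbC
Step 11: C -> eB => befbefbefbeB
Step 12: B -> fS => befbefbefbefS
Step 13: S -> bC => befbefbefbefbC
Step 14: C -> eB => befbefbefbefbeB
Step 15: B -> f => befbefbefbefbef
Total derivation steps: 15

15


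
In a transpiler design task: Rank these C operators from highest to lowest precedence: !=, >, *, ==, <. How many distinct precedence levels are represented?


Looking up precedence for each operator:
  != -> precedence 3
  > -> precedence 4
  * -> precedence 6
  == -> precedence 3
  < -> precedence 4
Sorted highest to lowest: *, >, <, !=, ==
Distinct precedence values: [6, 4, 3]
Number of distinct levels: 3

3


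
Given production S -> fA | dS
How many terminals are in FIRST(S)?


Production: S -> fA | dS
Examining each alternative for leading terminals:
  S -> fA : first terminal = 'f'
  S -> dS : first terminal = 'd'
FIRST(S) = {d, f}
Count: 2

2


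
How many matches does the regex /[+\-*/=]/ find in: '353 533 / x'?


Pattern: /[+\-*/=]/ (operators)
Input: '353 533 / x'
Scanning for matches:
  Match 1: '/'
Total matches: 1

1


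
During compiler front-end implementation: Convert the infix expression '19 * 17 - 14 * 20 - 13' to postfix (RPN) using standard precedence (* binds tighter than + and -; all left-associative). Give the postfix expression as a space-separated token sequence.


Applying the shunting-yard algorithm:
  Operand 19 -> output
  Push '*' onto operator stack -> op-stack: [*]
  Operand 17 -> output
  See '-' (prec 1); top '*' (prec 2) >= it -> pop '*' to output
  Push '-' onto operator stack -> op-stack: [-]
  Operand 14 -> output
  Push '*' onto operator stack -> op-stack: [-, *]
  Operand 20 -> output
  See '-' (prec 1); top '*' (prec 2) >= it -> pop '*' to output
  See '-' (prec 1); top '-' (prec 1) >= it -> pop '-' to output
  Push '-' onto operator stack -> op-stack: [-]
  Operand 13 -> output
  End of input: pop '-' to output
Postfix result: 19 17 * 14 20 * - 13 -

19 17 * 14 20 * - 13 -


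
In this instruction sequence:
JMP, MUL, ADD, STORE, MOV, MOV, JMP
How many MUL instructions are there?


Scanning instruction sequence for MUL:
  Position 1: JMP
  Position 2: MUL <- MATCH
  Position 3: ADD
  Position 4: STORE
  Position 5: MOV
  Position 6: MOV
  Position 7: JMP
Matches at positions: [2]
Total MUL count: 1

1


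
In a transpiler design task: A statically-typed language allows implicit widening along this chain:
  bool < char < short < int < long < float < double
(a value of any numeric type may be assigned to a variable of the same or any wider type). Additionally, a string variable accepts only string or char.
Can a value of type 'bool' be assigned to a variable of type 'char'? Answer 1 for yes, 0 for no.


Target variable type: char
Source value type: bool
Numeric ranks: bool=0, char=1
Widening allowed iff rank(source) <= rank(target): 0 <= 1? Yes
Result: 1

1


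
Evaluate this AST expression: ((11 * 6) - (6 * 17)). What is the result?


Expression: ((11 * 6) - (6 * 17))
Evaluating step by step:
  11 * 6 = 66
  6 * 17 = 102
  66 - 102 = -36
Result: -36

-36


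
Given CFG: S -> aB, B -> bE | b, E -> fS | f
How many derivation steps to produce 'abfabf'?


Grammar: S -> aB, B -> bE | b, E -> fS | f
Deriving 'abfabf':
Step 1: S -> aB => aB
Step 2: B -> bE => abE
Step 3: E -> fS => abfS
Step 4: S -> aB => abfaB
Step 5: B -> bE => abfabE
Step 6: E -> f => abfabf
Total derivation steps: 6

6


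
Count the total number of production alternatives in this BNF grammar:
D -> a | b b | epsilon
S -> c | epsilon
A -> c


Counting alternatives per rule:
  D: 3 alternative(s)
  S: 2 alternative(s)
  A: 1 alternative(s)
Sum: 3 + 2 + 1 = 6

6


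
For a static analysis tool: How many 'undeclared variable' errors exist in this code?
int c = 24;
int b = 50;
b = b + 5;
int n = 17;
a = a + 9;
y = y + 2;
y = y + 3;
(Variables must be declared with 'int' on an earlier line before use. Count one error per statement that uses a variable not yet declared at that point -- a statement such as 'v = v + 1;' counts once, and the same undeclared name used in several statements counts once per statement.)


Scanning code line by line:
  Line 1: declare 'c' -> declared = ['c']
  Line 2: declare 'b' -> declared = ['b', 'c']
  Line 3: use 'b' -> OK (declared)
  Line 4: declare 'n' -> declared = ['b', 'c', 'n']
  Line 5: use 'a' -> ERROR (undeclared)
  Line 6: use 'y' -> ERROR (undeclared)
  Line 7: use 'y' -> ERROR (undeclared)
Total undeclared variable errors: 3

3


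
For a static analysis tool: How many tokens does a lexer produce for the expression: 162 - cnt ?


Scanning '162 - cnt'
Token 1: '162' -> integer_literal
Token 2: '-' -> operator
Token 3: 'cnt' -> identifier
Total tokens: 3

3


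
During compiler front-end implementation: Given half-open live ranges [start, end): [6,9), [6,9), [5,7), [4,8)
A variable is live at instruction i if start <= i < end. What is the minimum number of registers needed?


Live ranges:
  Var0: [6, 9)
  Var1: [6, 9)
  Var2: [5, 7)
  Var3: [4, 8)
Sweep-line events (position, delta, active):
  pos=4 start -> active=1
  pos=5 start -> active=2
  pos=6 start -> active=3
  pos=6 start -> active=4
  pos=7 end -> active=3
  pos=8 end -> active=2
  pos=9 end -> active=1
  pos=9 end -> active=0
Maximum simultaneous active: 4
Minimum registers needed: 4

4


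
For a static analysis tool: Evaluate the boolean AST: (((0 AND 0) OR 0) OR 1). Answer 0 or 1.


Step 1: Evaluate inner node
  0 AND 0 = 0
Step 2: Evaluate next node
  0 OR 0 = 0
Step 3: Evaluate root node
  0 OR 1 = 1

1


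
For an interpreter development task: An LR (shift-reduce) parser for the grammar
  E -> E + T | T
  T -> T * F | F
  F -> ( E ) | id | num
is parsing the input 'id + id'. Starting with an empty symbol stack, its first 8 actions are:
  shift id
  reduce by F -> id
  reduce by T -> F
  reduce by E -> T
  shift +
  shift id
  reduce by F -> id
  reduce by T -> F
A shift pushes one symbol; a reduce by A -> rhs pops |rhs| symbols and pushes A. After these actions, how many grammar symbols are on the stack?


Tracking the symbol stack through each action:
  Action 1: shift 'id' : push -> stack = [id] (size 1)
  Action 2: reduce by F -> id : pop 1, push F -> stack = [F] (size 1)
  Action 3: reduce by T -> F : pop 1, push T -> stack = [T] (size 1)
  Action 4: reduce by E -> T : pop 1, push E -> stack = [E] (size 1)
  Action 5: shift '+' : push -> stack = [E, +] (size 2)
  Action 6: shift 'id' : push -> stack = [E, +, id] (size 3)
  Action 7: reduce by F -> id : pop 1, push F -> stack = [E, +, F] (size 3)
  Action 8: reduce by T -> F : pop 1, push T -> stack = [E, +, T] (size 3)
Final stack size: 3

3


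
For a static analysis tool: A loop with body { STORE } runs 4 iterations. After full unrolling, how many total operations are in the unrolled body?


Loop body operations: STORE (1 op per iteration)
Unrolling 4 iterations:
  Iteration 1: STORE (1 ops)
  Iteration 2: STORE (1 ops)
  Iteration 3: STORE (1 ops)
  Iteration 4: STORE (1 ops)
Total: 4 iterations * 1 ops/iter = 4 operations

4


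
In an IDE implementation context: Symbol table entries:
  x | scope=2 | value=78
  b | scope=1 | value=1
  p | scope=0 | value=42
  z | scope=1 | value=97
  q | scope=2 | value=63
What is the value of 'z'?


Searching symbol table for 'z':
  x | scope=2 | value=78
  b | scope=1 | value=1
  p | scope=0 | value=42
  z | scope=1 | value=97 <- MATCH
  q | scope=2 | value=63
Found 'z' at scope 1 with value 97

97


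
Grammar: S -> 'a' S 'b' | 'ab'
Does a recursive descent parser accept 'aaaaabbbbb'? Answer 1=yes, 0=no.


Grammar accepts strings of the form a^n b^n (n >= 1)
Word: 'aaaaabbbbb'
Counting: 5 a's and 5 b's
Check: 5 == 5? Yes
Derivation (S -> aSb applied 4 time(s), then S -> ab): S => aSb => aaSbb => aaaSbbb => aaaaSbbbb => aaaaabbbbb
Accepted

1


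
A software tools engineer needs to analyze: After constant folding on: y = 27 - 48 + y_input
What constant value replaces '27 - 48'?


Identifying constant sub-expression:
  Original: y = 27 - 48 + y_input
  27 and 48 are both compile-time constants
  Evaluating: 27 - 48 = -21
  After folding: y = -21 + y_input

-21


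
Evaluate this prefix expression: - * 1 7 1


Parsing prefix expression: - * 1 7 1
Step 1: Innermost operation '* 1 7'
  1 * 7 = 7
Step 2: Outer operation '- [7] 1'
  7 - 1 = 6

6


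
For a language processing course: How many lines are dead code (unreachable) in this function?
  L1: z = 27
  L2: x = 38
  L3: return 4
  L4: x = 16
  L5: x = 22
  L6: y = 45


Analyzing control flow:
  L1: reachable (before return)
  L2: reachable (before return)
  L3: reachable (return statement)
  L4: DEAD (after return at L3)
  L5: DEAD (after return at L3)
  L6: DEAD (after return at L3)
Return at L3, total lines = 6
Dead lines: L4 through L6
Count: 3

3


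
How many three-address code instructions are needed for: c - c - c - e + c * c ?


Expression: c - c - c - e + c * c
Generating three-address code (respecting * over +/- precedence):
  Instruction 1: t1 = c * c
  Instruction 2: t2 = c - c
  Instruction 3: t3 = t2 - c
  Instruction 4: t4 = t3 - e
  Instruction 5: t5 = t4 + t1
Total instructions: 5

5


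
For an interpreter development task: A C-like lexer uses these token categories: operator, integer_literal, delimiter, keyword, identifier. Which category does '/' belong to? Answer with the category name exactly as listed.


Token: '/'
Checking categories:
  identifier: no
  integer_literal: no
  operator: YES
  keyword: no
  delimiter: no
Category: operator

operator


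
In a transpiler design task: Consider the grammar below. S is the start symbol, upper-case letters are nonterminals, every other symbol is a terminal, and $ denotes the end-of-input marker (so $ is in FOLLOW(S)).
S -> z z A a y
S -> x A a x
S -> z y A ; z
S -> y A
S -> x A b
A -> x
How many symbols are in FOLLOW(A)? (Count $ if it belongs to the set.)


S is the start symbol and does not occur in any rule body, so FOLLOW(S) = {$}.
Examining every occurrence of A in a rule body:
  S -> z z A a y : A is followed by terminal 'a' -> add 'a'
  S -> x A a x : A is followed by terminal 'a' -> add 'a' (already in the set)
  S -> z y A ; z : A is followed by terminal ';' -> add ';'
  S -> y A : A is at the right end -> add FOLLOW(S) = {$}
  S -> x A b : A is followed by terminal 'b' -> add 'b'
  A -> x : A does not occur in the body -> contributes nothing
FOLLOW(A) = {;, a, b, $}
Count: 4

4


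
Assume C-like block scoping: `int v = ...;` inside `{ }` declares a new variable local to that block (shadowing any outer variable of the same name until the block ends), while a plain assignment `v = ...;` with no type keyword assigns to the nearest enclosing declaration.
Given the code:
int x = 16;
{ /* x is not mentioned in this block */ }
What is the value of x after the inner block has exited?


Analyzing scoping rules:
Outer scope: declares x = 16
Inner block: x is neither redeclared nor assigned -> unchanged
After the block -> 16
Result: 16

16


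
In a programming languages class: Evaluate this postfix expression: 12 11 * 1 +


Processing tokens left to right:
Push 12, Push 11
Pop 12 and 11, compute 12 * 11 = 132, push 132
Push 1
Pop 132 and 1, compute 132 + 1 = 133, push 133
Stack result: 133

133


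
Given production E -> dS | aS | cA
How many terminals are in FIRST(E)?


Production: E -> dS | aS | cA
Examining each alternative for leading terminals:
  E -> dS : first terminal = 'd'
  E -> aS : first terminal = 'a'
  E -> cA : first terminal = 'c'
FIRST(E) = {a, c, d}
Count: 3

3


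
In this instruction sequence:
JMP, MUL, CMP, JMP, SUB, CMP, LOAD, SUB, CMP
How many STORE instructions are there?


Scanning instruction sequence for STORE:
  Position 1: JMP
  Position 2: MUL
  Position 3: CMP
  Position 4: JMP
  Position 5: SUB
  Position 6: CMP
  Position 7: LOAD
  Position 8: SUB
  Position 9: CMP
Matches at positions: []
Total STORE count: 0

0


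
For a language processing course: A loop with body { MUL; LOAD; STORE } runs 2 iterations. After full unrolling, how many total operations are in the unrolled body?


Loop body operations: MUL, LOAD, STORE (3 ops per iteration)
Unrolling 2 iterations:
  Iteration 1: MUL, LOAD, STORE (3 ops)
  Iteration 2: MUL, LOAD, STORE (3 ops)
Total: 2 iterations * 3 ops/iter = 6 operations

6


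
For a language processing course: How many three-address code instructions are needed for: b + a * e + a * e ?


Expression: b + a * e + a * e
Generating three-address code (respecting * over +/- precedence):
  Instruction 1: t1 = a * e
  Instruction 2: t2 = a * e
  Instruction 3: t3 = b + t1
  Instruction 4: t4 = t3 + t2
Total instructions: 4

4


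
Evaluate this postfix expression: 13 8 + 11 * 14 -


Processing tokens left to right:
Push 13, Push 8
Pop 13 and 8, compute 13 + 8 = 21, push 21
Push 11
Pop 21 and 11, compute 21 * 11 = 231, push 231
Push 14
Pop 231 and 14, compute 231 - 14 = 217, push 217
Stack result: 217

217


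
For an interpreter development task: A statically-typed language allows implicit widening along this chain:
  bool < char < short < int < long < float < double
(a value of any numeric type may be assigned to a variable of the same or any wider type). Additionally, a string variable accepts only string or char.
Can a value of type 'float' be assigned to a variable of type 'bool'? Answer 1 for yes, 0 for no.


Target variable type: bool
Source value type: float
Numeric ranks: float=5, bool=0
Widening allowed iff rank(source) <= rank(target): 5 <= 0? No
Result: 0

0


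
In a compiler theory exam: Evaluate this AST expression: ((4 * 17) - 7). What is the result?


Expression: ((4 * 17) - 7)
Evaluating step by step:
  4 * 17 = 68
  68 - 7 = 61
Result: 61

61


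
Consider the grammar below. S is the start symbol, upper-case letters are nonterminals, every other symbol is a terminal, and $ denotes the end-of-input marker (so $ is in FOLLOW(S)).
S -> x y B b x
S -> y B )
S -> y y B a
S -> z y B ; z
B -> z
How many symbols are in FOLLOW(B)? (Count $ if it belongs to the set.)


S is the start symbol and does not occur in any rule body, so FOLLOW(S) = {$}.
Examining every occurrence of B in a rule body:
  S -> x y B b x : B is followed by terminal 'b' -> add 'b'
  S -> y B ) : B is followed by terminal ')' -> add ')'
  S -> y y B a : B is followed by terminal 'a' -> add 'a'
  S -> z y B ; z : B is followed by terminal ';' -> add ';'
  B -> z : B does not occur in the body -> contributes nothing
FOLLOW(B) = {), ;, a, b}
Count: 4

4


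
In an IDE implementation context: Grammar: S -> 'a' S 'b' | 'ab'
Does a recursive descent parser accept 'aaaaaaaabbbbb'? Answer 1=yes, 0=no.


Grammar accepts strings of the form a^n b^n (n >= 1)
Word: 'aaaaaaaabbbbb'
Counting: 8 a's and 5 b's
Check: 8 == 5? No
Mismatch: a-count != b-count
Rejected

0


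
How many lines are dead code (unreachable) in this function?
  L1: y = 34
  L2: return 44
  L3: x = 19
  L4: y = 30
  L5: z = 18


Analyzing control flow:
  L1: reachable (before return)
  L2: reachable (return statement)
  L3: DEAD (after return at L2)
  L4: DEAD (after return at L2)
  L5: DEAD (after return at L2)
Return at L2, total lines = 5
Dead lines: L3 through L5
Count: 3

3


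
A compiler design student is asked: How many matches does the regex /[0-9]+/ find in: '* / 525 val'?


Pattern: /[0-9]+/ (int literals)
Input: '* / 525 val'
Scanning for matches:
  Match 1: '525'
Total matches: 1

1


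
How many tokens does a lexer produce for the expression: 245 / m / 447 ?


Scanning '245 / m / 447'
Token 1: '245' -> integer_literal
Token 2: '/' -> operator
Token 3: 'm' -> identifier
Token 4: '/' -> operator
Token 5: '447' -> integer_literal
Total tokens: 5

5


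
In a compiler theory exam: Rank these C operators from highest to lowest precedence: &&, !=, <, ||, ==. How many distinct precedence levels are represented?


Looking up precedence for each operator:
  && -> precedence 2
  != -> precedence 3
  < -> precedence 4
  || -> precedence 1
  == -> precedence 3
Sorted highest to lowest: <, !=, ==, &&, ||
Distinct precedence values: [4, 3, 2, 1]
Number of distinct levels: 4

4


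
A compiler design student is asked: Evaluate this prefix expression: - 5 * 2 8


Parsing prefix expression: - 5 * 2 8
Step 1: Innermost operation '* 2 8'
  2 * 8 = 16
Step 2: Outer operation '- 5 [16]'
  5 - 16 = -11

-11


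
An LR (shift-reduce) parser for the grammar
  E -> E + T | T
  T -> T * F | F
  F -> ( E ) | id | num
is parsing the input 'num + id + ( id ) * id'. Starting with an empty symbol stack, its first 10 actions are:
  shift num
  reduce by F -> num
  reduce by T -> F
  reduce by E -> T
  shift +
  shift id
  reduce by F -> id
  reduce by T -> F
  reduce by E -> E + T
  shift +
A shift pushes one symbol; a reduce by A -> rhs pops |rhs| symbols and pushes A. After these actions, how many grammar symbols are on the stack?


Tracking the symbol stack through each action:
  Action 1: shift 'num' : push -> stack = [num] (size 1)
  Action 2: reduce by F -> num : pop 1, push F -> stack = [F] (size 1)
  Action 3: reduce by T -> F : pop 1, push T -> stack = [T] (size 1)
  Action 4: reduce by E -> T : pop 1, push E -> stack = [E] (size 1)
  Action 5: shift '+' : push -> stack = [E, +] (size 2)
  Action 6: shift 'id' : push -> stack = [E, +, id] (size 3)
  Action 7: reduce by F -> id : pop 1, push F -> stack = [E, +, F] (size 3)
  Action 8: reduce by T -> F : pop 1, push T -> stack = [E, +, T] (size 3)
  Action 9: reduce by E -> E + T : pop 3, push E -> stack = [E] (size 1)
  Action 10: shift '+' : push -> stack = [E, +] (size 2)
Final stack size: 2

2
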